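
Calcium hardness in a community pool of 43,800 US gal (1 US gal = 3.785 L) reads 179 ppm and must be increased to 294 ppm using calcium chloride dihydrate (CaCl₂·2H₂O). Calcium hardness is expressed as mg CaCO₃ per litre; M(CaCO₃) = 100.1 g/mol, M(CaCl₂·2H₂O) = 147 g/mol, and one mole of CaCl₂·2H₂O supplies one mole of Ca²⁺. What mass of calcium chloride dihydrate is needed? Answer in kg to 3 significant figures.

28.0 kg

Volume: 43,800 US gal × 3.785 L/gal = 165,783 L.
Hardness to add: (294 − 179) = 115 mg/L as CaCO₃ × 165,783 L = 19,070 g as CaCO₃.
Moles of Ca²⁺ (1 mol Ca²⁺ ≡ 1 mol CaCO₃): 19,070 / 100.1 g/mol = 190.5 mol.
Mass of CaCl₂·2H₂O: 190.5 × 147 = 28,000 g.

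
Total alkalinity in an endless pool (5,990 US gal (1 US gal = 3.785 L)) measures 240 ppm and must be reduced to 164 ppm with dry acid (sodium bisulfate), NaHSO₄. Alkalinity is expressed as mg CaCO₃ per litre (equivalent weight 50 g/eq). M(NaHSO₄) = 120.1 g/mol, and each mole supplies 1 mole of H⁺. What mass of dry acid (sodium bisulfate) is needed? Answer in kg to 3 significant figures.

Volume: 5,990 US gal × 3.785 L/gal = 22,672 L.
Alkalinity to neutralize: (240 − 164) = 76 mg/L as CaCO₃ × 22,672 L = 1723 g as CaCO₃.
Equivalents of H⁺ required: 1723 ÷ 50 g/eq = 34.46 eq = 34.46 mol NaHSO₄.
Mass of NaHSO₄: 34.46 × 120.1 = 4139 g.

4.14 kg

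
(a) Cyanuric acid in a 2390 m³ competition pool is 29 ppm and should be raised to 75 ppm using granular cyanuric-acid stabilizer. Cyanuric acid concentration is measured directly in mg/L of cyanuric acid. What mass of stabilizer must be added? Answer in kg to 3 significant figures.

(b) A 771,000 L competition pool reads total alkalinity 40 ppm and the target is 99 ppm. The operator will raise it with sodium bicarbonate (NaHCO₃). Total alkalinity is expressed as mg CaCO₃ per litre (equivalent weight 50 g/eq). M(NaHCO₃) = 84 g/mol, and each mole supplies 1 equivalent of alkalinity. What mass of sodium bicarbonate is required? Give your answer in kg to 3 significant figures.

(a) Volume: 2390 m³ = 2,390,000 L.
(a) CYA to add: (75 − 29) = 46 mg/L × 2,390,000 L = 109,900 g cyanuric acid.

(b) Alkalinity to add: (99 − 40) = 59 mg/L as CaCO₃ × 771,000 L = 45,490 g as CaCO₃.
(b) Equivalents: 45,490 g ÷ 50 g/eq = 909.8 eq.
(b) NaHCO₃ supplies 1 eq per mole → 909.8 mol.
(b) Mass: 909.8 mol × 84 g/mol = 76,420 g.

(a) 110 kg; (b) 76.4 kg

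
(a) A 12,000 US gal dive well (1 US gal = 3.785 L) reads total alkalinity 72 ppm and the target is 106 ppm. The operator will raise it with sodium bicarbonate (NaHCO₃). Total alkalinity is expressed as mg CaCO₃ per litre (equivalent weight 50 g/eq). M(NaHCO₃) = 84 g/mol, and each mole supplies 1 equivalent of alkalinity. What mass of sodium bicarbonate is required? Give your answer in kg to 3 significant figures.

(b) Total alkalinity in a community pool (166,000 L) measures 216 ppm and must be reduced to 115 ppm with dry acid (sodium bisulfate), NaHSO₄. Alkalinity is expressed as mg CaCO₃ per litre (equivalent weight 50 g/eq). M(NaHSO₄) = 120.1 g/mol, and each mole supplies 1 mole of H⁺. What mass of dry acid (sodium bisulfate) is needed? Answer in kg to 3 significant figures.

(a) 2.59 kg; (b) 40.3 kg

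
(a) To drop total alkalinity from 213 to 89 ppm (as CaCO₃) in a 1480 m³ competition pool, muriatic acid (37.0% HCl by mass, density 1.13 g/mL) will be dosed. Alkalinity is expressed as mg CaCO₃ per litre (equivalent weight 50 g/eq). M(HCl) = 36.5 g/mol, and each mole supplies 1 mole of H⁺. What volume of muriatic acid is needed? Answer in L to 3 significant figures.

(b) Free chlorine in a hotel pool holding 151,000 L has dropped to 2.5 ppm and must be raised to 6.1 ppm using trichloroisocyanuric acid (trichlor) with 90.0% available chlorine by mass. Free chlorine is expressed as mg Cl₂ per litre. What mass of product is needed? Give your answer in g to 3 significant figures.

(a) 320 L; (b) 604 g

(a) Volume: 1480 m³ = 1,480,000 L.
(a) Alkalinity to neutralize: (213 − 89) = 124 mg/L as CaCO₃ × 1,480,000 L = 183,500 g as CaCO₃.
(a) Equivalents of H⁺ required: 183,500 ÷ 50 g/eq = 3670 eq = 3670 mol HCl.
(a) Mass of HCl: 3670 × 36.5 = 134,000 g.
(a) Mass of 37.0% solution: 134,000 / 0.37 = 362,100 g.
(a) Volume: 362,100 g ÷ 1.13 g/mL = 320,400 mL.

(b) Chlorine deficit: 6.1 − 2.5 = 3.6 ppm = 3.6 mg/L as Cl₂.
(b) Cl₂ equivalent needed: 3.6 mg/L × 151,000 L = 543,600 mg = 543.6 g.
(b) Product at 90.0% available chlorine: 543.6 / 0.9 = 604 g.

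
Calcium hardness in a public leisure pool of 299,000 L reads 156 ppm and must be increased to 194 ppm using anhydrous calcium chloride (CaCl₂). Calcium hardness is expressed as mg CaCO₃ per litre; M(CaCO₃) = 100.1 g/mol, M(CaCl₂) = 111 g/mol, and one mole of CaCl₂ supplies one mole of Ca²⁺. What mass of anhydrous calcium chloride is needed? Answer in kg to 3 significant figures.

Hardness to add: (194 − 156) = 38 mg/L as CaCO₃ × 299,000 L = 11,360 g as CaCO₃.
Moles of Ca²⁺ (1 mol Ca²⁺ ≡ 1 mol CaCO₃): 11,360 / 100.1 g/mol = 113.5 mol.
Mass of CaCl₂: 113.5 × 111 = 12,600 g.

12.6 kg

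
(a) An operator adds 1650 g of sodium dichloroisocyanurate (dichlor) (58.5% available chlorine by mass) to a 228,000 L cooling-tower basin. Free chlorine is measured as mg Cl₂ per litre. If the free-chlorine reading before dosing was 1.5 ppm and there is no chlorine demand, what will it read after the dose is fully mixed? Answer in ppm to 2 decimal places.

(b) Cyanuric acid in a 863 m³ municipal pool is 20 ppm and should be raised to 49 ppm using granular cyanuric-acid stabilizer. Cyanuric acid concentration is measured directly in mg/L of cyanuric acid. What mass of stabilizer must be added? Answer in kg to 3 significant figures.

(a) Available chlorine delivered: 1650 g × 0.585 = 965.2 g as Cl₂.
(a) Concentration rise: 965.2 g / 228,000 L = 4.234 mg/L = 4.23 ppm.
(a) Final FC: 1.5 + 4.23 = 5.73 ppm.

(b) Volume: 863 m³ = 863,000 L.
(b) CYA to add: (49 − 20) = 29 mg/L × 863,000 L = 25,030 g cyanuric acid.

(a) 5.73 ppm; (b) 25.0 kg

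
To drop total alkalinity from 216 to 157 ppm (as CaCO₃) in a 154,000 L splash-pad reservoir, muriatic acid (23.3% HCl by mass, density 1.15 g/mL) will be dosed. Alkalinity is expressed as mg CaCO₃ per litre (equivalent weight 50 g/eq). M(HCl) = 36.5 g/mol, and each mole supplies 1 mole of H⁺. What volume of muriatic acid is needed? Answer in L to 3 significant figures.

Alkalinity to neutralize: (216 − 157) = 59 mg/L as CaCO₃ × 154,000 L = 9086 g as CaCO₃.
Equivalents of H⁺ required: 9086 ÷ 50 g/eq = 181.7 eq = 181.7 mol HCl.
Mass of HCl: 181.7 × 36.5 = 6633 g.
Mass of 23.3% solution: 6633 / 0.233 = 28,470 g.
Volume: 28,470 g ÷ 1.15 g/mL = 24,750 mL.

24.8 L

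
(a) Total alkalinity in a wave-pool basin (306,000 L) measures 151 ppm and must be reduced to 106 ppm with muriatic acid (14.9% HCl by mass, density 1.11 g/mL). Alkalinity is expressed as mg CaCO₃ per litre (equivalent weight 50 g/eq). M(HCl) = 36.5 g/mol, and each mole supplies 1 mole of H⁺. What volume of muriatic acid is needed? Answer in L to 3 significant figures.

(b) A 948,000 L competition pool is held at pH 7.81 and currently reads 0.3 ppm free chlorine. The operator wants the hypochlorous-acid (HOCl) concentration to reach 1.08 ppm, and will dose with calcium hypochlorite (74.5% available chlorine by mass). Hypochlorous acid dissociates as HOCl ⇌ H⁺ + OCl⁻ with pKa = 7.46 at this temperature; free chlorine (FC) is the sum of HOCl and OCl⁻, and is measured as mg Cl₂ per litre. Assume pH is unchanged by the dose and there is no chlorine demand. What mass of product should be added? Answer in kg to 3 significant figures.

(a) Alkalinity to neutralize: (151 − 106) = 45 mg/L as CaCO₃ × 306,000 L = 13,770 g as CaCO₃.
(a) Equivalents of H⁺ required: 13,770 ÷ 50 g/eq = 275.4 eq = 275.4 mol HCl.
(a) Mass of HCl: 275.4 × 36.5 = 10,050 g.
(a) Mass of 14.9% solution: 10,050 / 0.149 = 67,460 g.
(a) Volume: 67,460 g ÷ 1.11 g/mL = 60,780 mL.

(b) [OCl⁻]/[HOCl] = 10^(pH − pKa) = 10^(7.81 − 7.46) = 2.239; fraction as HOCl = 1/(1 + 2.239) = 0.3088.
(b) Free chlorine required for 1.08 ppm HOCl: 1.08 / 0.3088 = 3.498 ppm.
(b) FC to add: 3.498 − 0.3 = 3.198 mg/L as Cl₂.
(b) Cl₂ equivalent: 3.198 mg/L × 948,000 L = 3032 g.
(b) Product at 74.5% available Cl: 3032 / 0.745 = 4069 g.

(a) 60.8 L; (b) 4.07 kg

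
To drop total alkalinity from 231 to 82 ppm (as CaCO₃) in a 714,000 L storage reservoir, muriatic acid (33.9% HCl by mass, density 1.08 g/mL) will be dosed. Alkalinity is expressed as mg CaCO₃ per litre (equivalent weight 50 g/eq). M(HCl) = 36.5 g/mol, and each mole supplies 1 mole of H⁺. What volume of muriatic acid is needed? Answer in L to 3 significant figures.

212 L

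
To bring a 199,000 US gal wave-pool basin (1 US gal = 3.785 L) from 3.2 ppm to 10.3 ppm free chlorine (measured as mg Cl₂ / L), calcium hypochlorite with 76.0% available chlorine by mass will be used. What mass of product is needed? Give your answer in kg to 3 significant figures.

Volume: 199,000 US gal × 3.785 L/gal = 753,215 L.
Chlorine deficit: 10.3 − 3.2 = 7.1 ppm = 7.1 mg/L as Cl₂.
Cl₂ equivalent needed: 7.1 mg/L × 753,215 L = 5,348,000 mg = 5348 g.
Product at 76.0% available chlorine: 5348 / 0.76 = 7037 g.

7.04 kg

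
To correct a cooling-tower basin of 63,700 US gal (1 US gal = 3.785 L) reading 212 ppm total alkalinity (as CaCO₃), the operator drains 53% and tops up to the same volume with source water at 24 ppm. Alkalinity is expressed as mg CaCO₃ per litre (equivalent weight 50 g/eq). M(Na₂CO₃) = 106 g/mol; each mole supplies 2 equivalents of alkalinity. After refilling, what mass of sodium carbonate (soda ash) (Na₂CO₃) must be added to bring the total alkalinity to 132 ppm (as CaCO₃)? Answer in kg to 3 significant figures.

Volume: 63,700 US gal × 3.785 L/gal = 241,104 L.
After draining 53% and refilling: 212 × 0.47 + 24 × 0.53 = 112.36 ppm.
Deficit to target: 132 − 112.36 = 19.64 mg/L.
As CaCO₃: 19.64 mg/L × 241,104 L = 4735 g; ÷ 50 g/eq ÷ 2 = 47.35 mol Na₂CO₃.
Mass: 47.35 × 106 = 5019 g.

5.02 kg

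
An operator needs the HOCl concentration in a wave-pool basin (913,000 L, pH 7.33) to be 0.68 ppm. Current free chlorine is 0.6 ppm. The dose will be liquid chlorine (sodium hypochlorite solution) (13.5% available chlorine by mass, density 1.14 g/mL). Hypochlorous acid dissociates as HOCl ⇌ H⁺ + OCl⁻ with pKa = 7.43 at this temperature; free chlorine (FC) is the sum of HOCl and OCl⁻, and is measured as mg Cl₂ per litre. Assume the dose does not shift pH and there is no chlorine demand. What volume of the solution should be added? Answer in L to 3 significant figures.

3.68 L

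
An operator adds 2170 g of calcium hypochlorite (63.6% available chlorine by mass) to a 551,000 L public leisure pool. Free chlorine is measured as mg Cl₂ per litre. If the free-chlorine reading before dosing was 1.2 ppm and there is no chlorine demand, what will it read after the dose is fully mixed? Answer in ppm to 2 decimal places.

3.70 ppm

Available chlorine delivered: 2170 g × 0.636 = 1380 g as Cl₂.
Concentration rise: 1380 g / 551,000 L = 2.505 mg/L = 2.50 ppm.
Final FC: 1.2 + 2.50 = 3.70 ppm.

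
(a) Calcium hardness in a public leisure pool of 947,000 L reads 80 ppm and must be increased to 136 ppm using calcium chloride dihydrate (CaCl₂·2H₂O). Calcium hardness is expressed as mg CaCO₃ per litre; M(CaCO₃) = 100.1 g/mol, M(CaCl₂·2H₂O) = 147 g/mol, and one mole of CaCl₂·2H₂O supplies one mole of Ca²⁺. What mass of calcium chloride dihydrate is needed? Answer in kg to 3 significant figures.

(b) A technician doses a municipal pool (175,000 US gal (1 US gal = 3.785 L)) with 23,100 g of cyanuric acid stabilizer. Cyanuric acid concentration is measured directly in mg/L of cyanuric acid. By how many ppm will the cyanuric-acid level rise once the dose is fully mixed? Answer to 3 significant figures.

(a) 77.9 kg; (b) 34.9 ppm

(a) Hardness to add: (136 − 80) = 56 mg/L as CaCO₃ × 947,000 L = 53,030 g as CaCO₃.
(a) Moles of Ca²⁺ (1 mol Ca²⁺ ≡ 1 mol CaCO₃): 53,030 / 100.1 g/mol = 529.8 mol.
(a) Mass of CaCl₂·2H₂O: 529.8 × 147 = 77,880 g.

(b) Volume: 175,000 US gal × 3.785 L/gal = 662,375 L.
(b) Rise: 23,100 g / 662,375 L × 1000 = 34.87 mg/L.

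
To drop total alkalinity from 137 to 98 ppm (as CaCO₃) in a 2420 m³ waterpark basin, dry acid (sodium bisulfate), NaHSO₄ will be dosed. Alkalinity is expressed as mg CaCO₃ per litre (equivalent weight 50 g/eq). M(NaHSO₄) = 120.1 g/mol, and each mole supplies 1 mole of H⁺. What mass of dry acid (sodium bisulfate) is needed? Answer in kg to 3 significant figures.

Volume: 2420 m³ = 2,420,000 L.
Alkalinity to neutralize: (137 − 98) = 39 mg/L as CaCO₃ × 2,420,000 L = 94,380 g as CaCO₃.
Equivalents of H⁺ required: 94,380 ÷ 50 g/eq = 1888 eq = 1888 mol NaHSO₄.
Mass of NaHSO₄: 1888 × 120.1 = 226,700 g.

227 kg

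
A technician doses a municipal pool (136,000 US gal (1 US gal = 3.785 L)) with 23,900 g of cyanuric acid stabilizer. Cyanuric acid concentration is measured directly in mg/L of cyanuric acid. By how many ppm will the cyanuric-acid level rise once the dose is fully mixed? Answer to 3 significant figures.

Volume: 136,000 US gal × 3.785 L/gal = 514,760 L.
Rise: 23,900 g / 514,760 L × 1000 = 46.43 mg/L.

46.4 ppm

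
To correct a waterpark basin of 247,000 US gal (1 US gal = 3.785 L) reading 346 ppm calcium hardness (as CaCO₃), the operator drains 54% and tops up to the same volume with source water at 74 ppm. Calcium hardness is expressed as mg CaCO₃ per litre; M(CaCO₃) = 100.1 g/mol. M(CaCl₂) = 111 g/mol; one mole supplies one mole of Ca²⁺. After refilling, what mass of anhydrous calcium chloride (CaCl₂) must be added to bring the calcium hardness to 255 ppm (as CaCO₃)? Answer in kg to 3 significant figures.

57.9 kg

Volume: 247,000 US gal × 3.785 L/gal = 934,895 L.
After draining 54% and refilling: 346 × 0.46 + 74 × 0.54 = 199.12 ppm.
Deficit to target: 255 − 199.12 = 55.88 mg/L.
As CaCO₃: 55.88 mg/L × 934,895 L = 52,240 g; ÷ 100.1 = 521.9 mol Ca²⁺.
Mass: 521.9 × 111 = 57,930 g.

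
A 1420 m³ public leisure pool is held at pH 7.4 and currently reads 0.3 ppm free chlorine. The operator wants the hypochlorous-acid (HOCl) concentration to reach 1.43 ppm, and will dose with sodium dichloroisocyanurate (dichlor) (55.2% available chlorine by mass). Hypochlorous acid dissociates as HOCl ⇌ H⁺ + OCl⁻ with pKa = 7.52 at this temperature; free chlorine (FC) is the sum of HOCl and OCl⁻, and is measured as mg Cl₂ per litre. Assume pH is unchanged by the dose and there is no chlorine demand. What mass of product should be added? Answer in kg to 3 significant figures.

Volume: 1420 m³ = 1,420,000 L.
[OCl⁻]/[HOCl] = 10^(pH − pKa) = 10^(7.4 − 7.52) = 0.7586; fraction as HOCl = 1/(1 + 0.7586) = 0.5686.
Free chlorine required for 1.43 ppm HOCl: 1.43 / 0.5686 = 2.515 ppm.
FC to add: 2.515 − 0.3 = 2.215 mg/L as Cl₂.
Cl₂ equivalent: 2.215 mg/L × 1,420,000 L = 3145 g.
Product at 55.2% available Cl: 3145 / 0.552 = 5697 g.

5.70 kg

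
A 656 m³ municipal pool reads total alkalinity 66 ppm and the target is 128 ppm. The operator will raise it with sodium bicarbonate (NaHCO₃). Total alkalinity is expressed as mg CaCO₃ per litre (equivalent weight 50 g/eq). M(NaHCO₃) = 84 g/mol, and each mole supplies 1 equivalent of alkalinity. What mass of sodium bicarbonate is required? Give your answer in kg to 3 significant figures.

Volume: 656 m³ = 656,000 L.
Alkalinity to add: (128 − 66) = 62 mg/L as CaCO₃ × 656,000 L = 40,670 g as CaCO₃.
Equivalents: 40,670 g ÷ 50 g/eq = 813.4 eq.
NaHCO₃ supplies 1 eq per mole → 813.4 mol.
Mass: 813.4 mol × 84 g/mol = 68,330 g.

68.3 kg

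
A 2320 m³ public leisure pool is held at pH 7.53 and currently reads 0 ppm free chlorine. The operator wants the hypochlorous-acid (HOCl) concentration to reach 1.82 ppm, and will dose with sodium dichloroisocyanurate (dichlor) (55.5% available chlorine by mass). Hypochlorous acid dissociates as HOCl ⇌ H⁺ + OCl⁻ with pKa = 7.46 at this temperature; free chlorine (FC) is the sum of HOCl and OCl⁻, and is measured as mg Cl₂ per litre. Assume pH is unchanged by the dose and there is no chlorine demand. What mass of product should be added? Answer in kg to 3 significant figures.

Volume: 2320 m³ = 2,320,000 L.
[OCl⁻]/[HOCl] = 10^(pH − pKa) = 10^(7.53 − 7.46) = 1.175; fraction as HOCl = 1/(1 + 1.175) = 0.4598.
Free chlorine required for 1.82 ppm HOCl: 1.82 / 0.4598 = 3.958 ppm.
FC to add: 3.958 − 0 = 3.958 mg/L as Cl₂.
Cl₂ equivalent: 3.958 mg/L × 2,320,000 L = 9183 g.
Product at 55.5% available Cl: 9183 / 0.555 = 16,550 g.

16.5 kg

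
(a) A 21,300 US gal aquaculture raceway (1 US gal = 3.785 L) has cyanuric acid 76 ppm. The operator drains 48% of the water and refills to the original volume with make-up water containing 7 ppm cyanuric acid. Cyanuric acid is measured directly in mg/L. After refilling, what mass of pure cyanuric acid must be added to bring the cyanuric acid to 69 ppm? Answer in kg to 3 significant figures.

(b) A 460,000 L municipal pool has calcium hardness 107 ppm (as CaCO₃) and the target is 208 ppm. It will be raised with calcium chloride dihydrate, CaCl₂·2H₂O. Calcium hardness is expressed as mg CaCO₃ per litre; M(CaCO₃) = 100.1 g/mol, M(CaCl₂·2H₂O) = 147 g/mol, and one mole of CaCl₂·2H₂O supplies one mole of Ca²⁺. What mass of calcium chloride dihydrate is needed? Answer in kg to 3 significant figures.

(a) 2.11 kg; (b) 68.2 kg

(a) Volume: 21,300 US gal × 3.785 L/gal = 80,620 L.
(a) After draining 48% and refilling: 76 × 0.52 + 7 × 0.48 = 42.88 ppm.
(a) Deficit to target: 69 − 42.88 = 26.12 mg/L.
(a) Mass: 26.12 mg/L × 80,620 L = 2106 g cyanuric acid.

(b) Hardness to add: (208 − 107) = 101 mg/L as CaCO₃ × 460,000 L = 46,460 g as CaCO₃.
(b) Moles of Ca²⁺ (1 mol Ca²⁺ ≡ 1 mol CaCO₃): 46,460 / 100.1 g/mol = 464.1 mol.
(b) Mass of CaCl₂·2H₂O: 464.1 × 147 = 68,230 g.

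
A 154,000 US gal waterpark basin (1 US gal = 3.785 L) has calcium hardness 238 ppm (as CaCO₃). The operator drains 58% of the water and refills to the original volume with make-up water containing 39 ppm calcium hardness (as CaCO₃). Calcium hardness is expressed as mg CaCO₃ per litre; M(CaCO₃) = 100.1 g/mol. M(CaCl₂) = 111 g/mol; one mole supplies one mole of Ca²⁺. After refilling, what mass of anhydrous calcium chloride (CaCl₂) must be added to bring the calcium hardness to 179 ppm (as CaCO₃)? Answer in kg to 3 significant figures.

36.5 kg

Volume: 154,000 US gal × 3.785 L/gal = 582,890 L.
After draining 58% and refilling: 238 × 0.42 + 39 × 0.58 = 122.58 ppm.
Deficit to target: 179 − 122.58 = 56.42 mg/L.
As CaCO₃: 56.42 mg/L × 582,890 L = 32,890 g; ÷ 100.1 = 328.5 mol Ca²⁺.
Mass: 328.5 × 111 = 36,470 g.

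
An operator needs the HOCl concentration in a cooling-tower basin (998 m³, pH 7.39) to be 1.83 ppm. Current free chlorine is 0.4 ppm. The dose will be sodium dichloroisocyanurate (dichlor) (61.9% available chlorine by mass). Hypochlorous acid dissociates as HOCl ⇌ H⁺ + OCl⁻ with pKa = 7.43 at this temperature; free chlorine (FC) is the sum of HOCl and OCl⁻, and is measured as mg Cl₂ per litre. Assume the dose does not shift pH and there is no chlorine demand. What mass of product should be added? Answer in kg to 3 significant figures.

5.00 kg

Volume: 998 m³ = 998,000 L.
[OCl⁻]/[HOCl] = 10^(pH − pKa) = 10^(7.39 − 7.43) = 0.912; fraction as HOCl = 1/(1 + 0.912) = 0.523.
Free chlorine required for 1.83 ppm HOCl: 1.83 / 0.523 = 3.499 ppm.
FC to add: 3.499 − 0.4 = 3.099 mg/L as Cl₂.
Cl₂ equivalent: 3.099 mg/L × 998,000 L = 3093 g.
Product at 61.9% available Cl: 3093 / 0.619 = 4996 g.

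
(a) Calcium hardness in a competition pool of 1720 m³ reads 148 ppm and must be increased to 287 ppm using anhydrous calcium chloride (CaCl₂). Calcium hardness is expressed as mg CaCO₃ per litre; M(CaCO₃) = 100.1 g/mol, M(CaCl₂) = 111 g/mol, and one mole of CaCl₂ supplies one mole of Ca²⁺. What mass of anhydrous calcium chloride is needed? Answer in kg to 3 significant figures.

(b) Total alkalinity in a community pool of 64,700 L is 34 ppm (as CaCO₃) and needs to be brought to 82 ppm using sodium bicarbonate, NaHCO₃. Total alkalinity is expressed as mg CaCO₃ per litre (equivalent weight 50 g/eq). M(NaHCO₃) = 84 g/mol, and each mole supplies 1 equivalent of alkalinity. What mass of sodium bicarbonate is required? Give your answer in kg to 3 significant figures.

(a) 265 kg; (b) 5.22 kg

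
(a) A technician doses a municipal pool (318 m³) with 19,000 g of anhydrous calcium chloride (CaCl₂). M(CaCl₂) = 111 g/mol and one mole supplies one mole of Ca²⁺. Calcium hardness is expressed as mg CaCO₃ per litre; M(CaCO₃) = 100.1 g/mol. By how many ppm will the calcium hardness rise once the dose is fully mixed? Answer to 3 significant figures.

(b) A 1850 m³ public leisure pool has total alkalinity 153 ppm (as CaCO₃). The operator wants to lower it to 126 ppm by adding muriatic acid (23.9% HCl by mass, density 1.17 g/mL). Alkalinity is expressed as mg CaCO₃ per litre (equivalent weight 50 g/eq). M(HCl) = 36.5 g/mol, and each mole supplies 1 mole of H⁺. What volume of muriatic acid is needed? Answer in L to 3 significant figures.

(a) Volume: 318 m³ = 318,000 L.
(a) Moles of Ca²⁺: 19,000 g ÷ 111 g/mol = 171.2 mol.
(a) As CaCO₃: 171.2 mol × 100.1 g/mol = 17,130 g.
(a) Rise: 17,130 g / 318,000 L × 1000 = 53.88 mg/L.

(b) Volume: 1850 m³ = 1,850,000 L.
(b) Alkalinity to neutralize: (153 − 126) = 27 mg/L as CaCO₃ × 1,850,000 L = 49,950 g as CaCO₃.
(b) Equivalents of H⁺ required: 49,950 ÷ 50 g/eq = 999 eq = 999 mol HCl.
(b) Mass of HCl: 999 × 36.5 = 36,460 g.
(b) Mass of 23.9% solution: 36,460 / 0.239 = 152,600 g.
(b) Volume: 152,600 g ÷ 1.17 g/mL = 130,400 mL.

(a) 53.9 ppm; (b) 130 L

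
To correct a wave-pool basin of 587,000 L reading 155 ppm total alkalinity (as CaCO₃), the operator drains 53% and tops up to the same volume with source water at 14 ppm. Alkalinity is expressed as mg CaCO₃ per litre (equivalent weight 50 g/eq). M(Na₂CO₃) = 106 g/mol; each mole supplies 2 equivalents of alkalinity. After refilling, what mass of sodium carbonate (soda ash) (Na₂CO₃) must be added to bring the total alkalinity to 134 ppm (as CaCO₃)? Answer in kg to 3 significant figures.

After draining 53% and refilling: 155 × 0.47 + 14 × 0.53 = 80.27 ppm.
Deficit to target: 134 − 80.27 = 53.73 mg/L.
As CaCO₃: 53.73 mg/L × 587,000 L = 31,540 g; ÷ 50 g/eq ÷ 2 = 315.4 mol Na₂CO₃.
Mass: 315.4 × 106 = 33,430 g.

33.4 kg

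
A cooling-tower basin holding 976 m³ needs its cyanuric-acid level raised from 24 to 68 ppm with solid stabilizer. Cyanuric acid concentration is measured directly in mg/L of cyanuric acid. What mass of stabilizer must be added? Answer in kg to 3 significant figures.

Volume: 976 m³ = 976,000 L.
CYA to add: (68 − 24) = 44 mg/L × 976,000 L = 42,940 g cyanuric acid.

42.9 kg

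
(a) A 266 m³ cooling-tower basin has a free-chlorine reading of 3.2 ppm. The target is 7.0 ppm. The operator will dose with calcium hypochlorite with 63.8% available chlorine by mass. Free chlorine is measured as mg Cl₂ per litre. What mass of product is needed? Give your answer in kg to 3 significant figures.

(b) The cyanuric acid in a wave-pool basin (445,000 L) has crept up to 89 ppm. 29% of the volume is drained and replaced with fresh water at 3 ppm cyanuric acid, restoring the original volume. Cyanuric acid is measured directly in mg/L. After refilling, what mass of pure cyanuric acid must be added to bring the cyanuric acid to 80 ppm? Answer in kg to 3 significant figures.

(a) Volume: 266 m³ = 266,000 L.
(a) Chlorine deficit: 7.0 − 3.2 = 3.8 ppm = 3.8 mg/L as Cl₂.
(a) Cl₂ equivalent needed: 3.8 mg/L × 266,000 L = 1,011,000 mg = 1011 g.
(a) Product at 63.8% available chlorine: 1011 / 0.638 = 1584 g.

(b) After draining 29% and refilling: 89 × 0.71 + 3 × 0.29 = 64.06 ppm.
(b) Deficit to target: 80 − 64.06 = 15.94 mg/L.
(b) Mass: 15.94 mg/L × 445,000 L = 7093 g cyanuric acid.

(a) 1.58 kg; (b) 7.09 kg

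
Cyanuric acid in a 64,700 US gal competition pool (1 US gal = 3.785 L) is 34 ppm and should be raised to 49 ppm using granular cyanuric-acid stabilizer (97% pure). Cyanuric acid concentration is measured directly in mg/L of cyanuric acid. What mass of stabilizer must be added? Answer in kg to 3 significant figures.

3.79 kg

Volume: 64,700 US gal × 3.785 L/gal = 244,890 L.
CYA to add: (49 − 34) = 15 mg/L × 244,890 L = 3673 g cyanuric acid.
At 97% purity: 3673 / 0.97 = 3787 g product.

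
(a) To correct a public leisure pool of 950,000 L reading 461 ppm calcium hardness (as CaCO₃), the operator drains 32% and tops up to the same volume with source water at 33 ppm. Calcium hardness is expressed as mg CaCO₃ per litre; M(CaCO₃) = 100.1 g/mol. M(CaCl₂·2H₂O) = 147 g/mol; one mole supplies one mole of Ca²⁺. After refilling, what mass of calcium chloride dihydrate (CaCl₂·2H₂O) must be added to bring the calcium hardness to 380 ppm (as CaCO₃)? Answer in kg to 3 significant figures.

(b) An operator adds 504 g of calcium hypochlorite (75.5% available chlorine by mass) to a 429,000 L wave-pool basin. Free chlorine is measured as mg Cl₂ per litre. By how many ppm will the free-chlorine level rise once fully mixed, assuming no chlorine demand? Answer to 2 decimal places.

(a) 78.1 kg; (b) 0.89 ppm

(a) After draining 32% and refilling: 461 × 0.68 + 33 × 0.32 = 324.04 ppm.
(a) Deficit to target: 380 − 324.04 = 55.96 mg/L.
(a) As CaCO₃: 55.96 mg/L × 950,000 L = 53,160 g; ÷ 100.1 = 531.1 mol Ca²⁺.
(a) Mass: 531.1 × 147 = 78,070 g.

(b) Available chlorine delivered: 504 g × 0.755 = 380.5 g as Cl₂.
(b) Concentration rise: 380.5 g / 429,000 L = 0.887 mg/L = 0.89 ppm.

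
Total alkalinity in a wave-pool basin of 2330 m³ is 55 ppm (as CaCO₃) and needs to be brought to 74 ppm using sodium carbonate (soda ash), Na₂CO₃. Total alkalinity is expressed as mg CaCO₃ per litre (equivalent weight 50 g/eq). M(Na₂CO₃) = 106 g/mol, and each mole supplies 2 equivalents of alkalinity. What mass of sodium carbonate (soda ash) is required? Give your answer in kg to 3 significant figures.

46.9 kg

Volume: 2330 m³ = 2,330,000 L.
Alkalinity to add: (74 − 55) = 19 mg/L as CaCO₃ × 2,330,000 L = 44,270 g as CaCO₃.
Equivalents: 44,270 g ÷ 50 g/eq = 885.4 eq.
Each mole of Na₂CO₃ supplies 2 eq, so 885.4 / 2 = 442.7 mol.
Mass: 442.7 mol × 106 g/mol = 46,930 g.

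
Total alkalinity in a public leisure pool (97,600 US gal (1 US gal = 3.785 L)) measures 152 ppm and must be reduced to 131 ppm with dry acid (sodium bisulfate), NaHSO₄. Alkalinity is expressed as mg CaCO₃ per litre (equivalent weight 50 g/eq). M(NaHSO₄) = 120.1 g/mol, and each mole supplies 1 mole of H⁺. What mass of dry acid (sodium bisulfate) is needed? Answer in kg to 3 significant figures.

Volume: 97,600 US gal × 3.785 L/gal = 369,416 L.
Alkalinity to neutralize: (152 − 131) = 21 mg/L as CaCO₃ × 369,416 L = 7758 g as CaCO₃.
Equivalents of H⁺ required: 7758 ÷ 50 g/eq = 155.2 eq = 155.2 mol NaHSO₄.
Mass of NaHSO₄: 155.2 × 120.1 = 18,630 g.

18.6 kg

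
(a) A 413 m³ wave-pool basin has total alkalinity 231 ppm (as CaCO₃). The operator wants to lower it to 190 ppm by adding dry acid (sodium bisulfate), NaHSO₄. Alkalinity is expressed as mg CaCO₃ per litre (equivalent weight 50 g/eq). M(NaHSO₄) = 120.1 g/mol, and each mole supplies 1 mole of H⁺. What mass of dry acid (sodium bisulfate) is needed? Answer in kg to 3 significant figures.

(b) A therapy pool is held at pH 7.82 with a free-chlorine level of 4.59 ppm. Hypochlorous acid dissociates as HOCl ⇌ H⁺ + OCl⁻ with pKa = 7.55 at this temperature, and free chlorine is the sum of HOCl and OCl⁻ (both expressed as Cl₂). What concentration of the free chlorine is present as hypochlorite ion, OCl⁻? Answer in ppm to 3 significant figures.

(a) Volume: 413 m³ = 413,000 L.
(a) Alkalinity to neutralize: (231 − 190) = 41 mg/L as CaCO₃ × 413,000 L = 16,930 g as CaCO₃.
(a) Equivalents of H⁺ required: 16,930 ÷ 50 g/eq = 338.7 eq = 338.7 mol NaHSO₄.
(a) Mass of NaHSO₄: 338.7 × 120.1 = 40,670 g.

(b) [OCl⁻]/[HOCl] = 10^(pH − pKa) = 10^(7.82 − 7.55) = 10^0.27 = 1.862.
(b) Fraction as HOCl = 1 / (1 + 1.862) = 0.3494.
(b) OCl⁻ = (1 − 0.3494) × 4.59 ppm = 2.986 ppm.

(a) 40.7 kg; (b) 2.99 ppm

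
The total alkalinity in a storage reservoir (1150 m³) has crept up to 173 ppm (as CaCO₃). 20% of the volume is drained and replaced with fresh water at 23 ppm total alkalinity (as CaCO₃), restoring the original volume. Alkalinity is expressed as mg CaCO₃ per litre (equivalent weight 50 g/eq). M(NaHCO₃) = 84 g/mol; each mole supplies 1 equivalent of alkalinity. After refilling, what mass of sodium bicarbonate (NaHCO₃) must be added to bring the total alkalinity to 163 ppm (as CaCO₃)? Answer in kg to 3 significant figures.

Volume: 1150 m³ = 1,150,000 L.
After draining 20% and refilling: 173 × 0.80 + 23 × 0.20 = 143 ppm.
Deficit to target: 163 − 143 = 20 mg/L.
As CaCO₃: 20 mg/L × 1,150,000 L = 23,000 g; ÷ 50 g/eq ÷ 1 = 460 mol NaHCO₃.
Mass: 460 × 84 = 38,640 g.

38.6 kg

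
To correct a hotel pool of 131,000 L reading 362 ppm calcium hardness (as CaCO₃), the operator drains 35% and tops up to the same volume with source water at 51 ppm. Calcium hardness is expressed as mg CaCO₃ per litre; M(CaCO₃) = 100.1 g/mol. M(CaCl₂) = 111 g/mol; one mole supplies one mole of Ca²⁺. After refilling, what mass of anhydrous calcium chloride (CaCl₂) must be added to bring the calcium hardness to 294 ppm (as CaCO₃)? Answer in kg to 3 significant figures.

After draining 35% and refilling: 362 × 0.65 + 51 × 0.35 = 253.15 ppm.
Deficit to target: 294 − 253.15 = 40.85 mg/L.
As CaCO₃: 40.85 mg/L × 131,000 L = 5351 g; ÷ 100.1 = 53.46 mol Ca²⁺.
Mass: 53.46 × 111 = 5934 g.

5.93 kg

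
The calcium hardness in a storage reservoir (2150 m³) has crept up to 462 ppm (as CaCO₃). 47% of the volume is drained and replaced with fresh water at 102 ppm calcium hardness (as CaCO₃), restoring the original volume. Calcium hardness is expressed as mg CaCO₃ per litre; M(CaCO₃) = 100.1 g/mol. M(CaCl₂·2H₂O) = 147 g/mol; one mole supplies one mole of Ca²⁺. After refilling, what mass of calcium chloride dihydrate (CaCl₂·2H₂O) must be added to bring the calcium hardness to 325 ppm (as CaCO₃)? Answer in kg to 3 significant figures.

Volume: 2150 m³ = 2,150,000 L.
After draining 47% and refilling: 462 × 0.53 + 102 × 0.47 = 292.8 ppm.
Deficit to target: 325 − 292.8 = 32.2 mg/L.
As CaCO₃: 32.2 mg/L × 2,150,000 L = 69,230 g; ÷ 100.1 = 691.6 mol Ca²⁺.
Mass: 691.6 × 147 = 101,700 g.

102 kg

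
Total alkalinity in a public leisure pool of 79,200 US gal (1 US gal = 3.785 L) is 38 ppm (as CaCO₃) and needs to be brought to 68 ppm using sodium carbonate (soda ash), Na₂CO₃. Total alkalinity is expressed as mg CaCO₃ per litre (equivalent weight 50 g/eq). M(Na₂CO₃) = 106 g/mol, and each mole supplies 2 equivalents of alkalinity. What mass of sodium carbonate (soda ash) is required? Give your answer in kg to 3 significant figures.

Volume: 79,200 US gal × 3.785 L/gal = 299,772 L.
Alkalinity to add: (68 − 38) = 30 mg/L as CaCO₃ × 299,772 L = 8993 g as CaCO₃.
Equivalents: 8993 g ÷ 50 g/eq = 179.9 eq.
Each mole of Na₂CO₃ supplies 2 eq, so 179.9 / 2 = 89.93 mol.
Mass: 89.93 mol × 106 g/mol = 9533 g.

9.53 kg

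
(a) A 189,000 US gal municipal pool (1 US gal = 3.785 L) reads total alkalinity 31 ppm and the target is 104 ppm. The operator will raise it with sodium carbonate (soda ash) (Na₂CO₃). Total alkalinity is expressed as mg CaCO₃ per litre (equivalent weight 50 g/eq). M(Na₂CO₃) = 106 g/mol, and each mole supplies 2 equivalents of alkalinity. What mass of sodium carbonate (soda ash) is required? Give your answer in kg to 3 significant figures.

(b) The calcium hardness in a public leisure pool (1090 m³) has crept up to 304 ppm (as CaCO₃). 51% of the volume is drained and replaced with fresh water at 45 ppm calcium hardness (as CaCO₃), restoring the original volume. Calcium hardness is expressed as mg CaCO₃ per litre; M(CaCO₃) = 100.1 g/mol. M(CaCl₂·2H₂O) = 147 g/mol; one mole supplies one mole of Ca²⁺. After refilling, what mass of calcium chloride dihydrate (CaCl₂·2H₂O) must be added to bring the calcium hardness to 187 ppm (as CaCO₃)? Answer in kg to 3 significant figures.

(a) 55.4 kg; (b) 24.2 kg

(a) Volume: 189,000 US gal × 3.785 L/gal = 715,365 L.
(a) Alkalinity to add: (104 − 31) = 73 mg/L as CaCO₃ × 715,365 L = 52,220 g as CaCO₃.
(a) Equivalents: 52,220 g ÷ 50 g/eq = 1044 eq.
(a) Each mole of Na₂CO₃ supplies 2 eq, so 1044 / 2 = 522.2 mol.
(a) Mass: 522.2 mol × 106 g/mol = 55,350 g.

(b) Volume: 1090 m³ = 1,090,000 L.
(b) After draining 51% and refilling: 304 × 0.49 + 45 × 0.51 = 171.91 ppm.
(b) Deficit to target: 187 − 171.91 = 15.09 mg/L.
(b) As CaCO₃: 15.09 mg/L × 1,090,000 L = 16,450 g; ÷ 100.1 = 164.3 mol Ca²⁺.
(b) Mass: 164.3 × 147 = 24,150 g.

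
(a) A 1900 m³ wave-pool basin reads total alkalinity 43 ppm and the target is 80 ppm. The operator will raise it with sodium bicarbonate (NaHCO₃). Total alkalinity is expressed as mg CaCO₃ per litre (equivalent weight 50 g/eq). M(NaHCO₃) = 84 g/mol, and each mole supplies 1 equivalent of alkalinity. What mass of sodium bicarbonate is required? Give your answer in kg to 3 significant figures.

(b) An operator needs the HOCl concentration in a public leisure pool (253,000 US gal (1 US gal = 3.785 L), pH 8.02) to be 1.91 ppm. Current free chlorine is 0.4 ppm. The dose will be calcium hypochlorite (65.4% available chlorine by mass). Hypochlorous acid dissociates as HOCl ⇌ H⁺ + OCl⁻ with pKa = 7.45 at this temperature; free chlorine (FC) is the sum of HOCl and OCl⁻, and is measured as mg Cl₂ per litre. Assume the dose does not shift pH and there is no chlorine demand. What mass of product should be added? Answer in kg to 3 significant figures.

(a) 118 kg; (b) 12.6 kg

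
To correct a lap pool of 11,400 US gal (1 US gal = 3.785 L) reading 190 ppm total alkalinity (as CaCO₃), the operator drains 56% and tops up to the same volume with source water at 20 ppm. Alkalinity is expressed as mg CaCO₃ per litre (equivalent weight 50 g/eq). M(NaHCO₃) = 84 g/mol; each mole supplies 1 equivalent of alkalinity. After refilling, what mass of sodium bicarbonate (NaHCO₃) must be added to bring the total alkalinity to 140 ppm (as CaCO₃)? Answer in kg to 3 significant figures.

3.28 kg

Volume: 11,400 US gal × 3.785 L/gal = 43,149 L.
After draining 56% and refilling: 190 × 0.44 + 20 × 0.56 = 94.8 ppm.
Deficit to target: 140 − 94.8 = 45.2 mg/L.
As CaCO₃: 45.2 mg/L × 43,149 L = 1950 g; ÷ 50 g/eq ÷ 1 = 39.01 mol NaHCO₃.
Mass: 39.01 × 84 = 3277 g.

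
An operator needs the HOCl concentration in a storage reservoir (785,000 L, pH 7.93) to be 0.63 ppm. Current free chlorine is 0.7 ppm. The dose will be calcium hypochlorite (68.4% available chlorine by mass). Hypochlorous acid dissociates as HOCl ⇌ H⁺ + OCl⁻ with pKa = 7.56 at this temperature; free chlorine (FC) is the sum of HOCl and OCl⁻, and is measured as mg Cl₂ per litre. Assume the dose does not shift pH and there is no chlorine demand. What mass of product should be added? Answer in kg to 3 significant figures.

1.61 kg

[OCl⁻]/[HOCl] = 10^(pH − pKa) = 10^(7.93 − 7.56) = 2.344; fraction as HOCl = 1/(1 + 2.344) = 0.299.
Free chlorine required for 0.63 ppm HOCl: 0.63 / 0.299 = 2.107 ppm.
FC to add: 2.107 − 0.7 = 1.407 mg/L as Cl₂.
Cl₂ equivalent: 1.407 mg/L × 785,000 L = 1104 g.
Product at 68.4% available Cl: 1104 / 0.684 = 1615 g.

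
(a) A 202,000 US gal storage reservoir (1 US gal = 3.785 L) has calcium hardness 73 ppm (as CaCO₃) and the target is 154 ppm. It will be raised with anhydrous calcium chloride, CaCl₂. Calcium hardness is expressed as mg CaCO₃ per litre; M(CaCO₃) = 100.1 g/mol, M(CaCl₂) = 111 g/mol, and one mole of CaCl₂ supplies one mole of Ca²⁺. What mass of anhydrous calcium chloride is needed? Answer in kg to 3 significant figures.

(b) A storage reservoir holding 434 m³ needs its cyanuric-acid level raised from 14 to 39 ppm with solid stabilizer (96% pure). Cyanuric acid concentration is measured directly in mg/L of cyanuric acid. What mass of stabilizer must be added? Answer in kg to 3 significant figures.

(a) Volume: 202,000 US gal × 3.785 L/gal = 764,570 L.
(a) Hardness to add: (154 − 73) = 81 mg/L as CaCO₃ × 764,570 L = 61,930 g as CaCO₃.
(a) Moles of Ca²⁺ (1 mol Ca²⁺ ≡ 1 mol CaCO₃): 61,930 / 100.1 g/mol = 618.7 mol.
(a) Mass of CaCl₂: 618.7 × 111 = 68,670 g.

(b) Volume: 434 m³ = 434,000 L.
(b) CYA to add: (39 − 14) = 25 mg/L × 434,000 L = 10,850 g cyanuric acid.
(b) At 96% purity: 10,850 / 0.96 = 11,300 g product.

(a) 68.7 kg; (b) 11.3 kg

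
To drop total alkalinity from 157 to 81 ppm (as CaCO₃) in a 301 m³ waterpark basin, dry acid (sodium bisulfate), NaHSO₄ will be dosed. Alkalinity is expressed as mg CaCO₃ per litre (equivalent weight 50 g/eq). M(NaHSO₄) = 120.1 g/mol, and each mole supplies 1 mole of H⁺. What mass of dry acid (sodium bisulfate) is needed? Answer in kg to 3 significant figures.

Volume: 301 m³ = 301,000 L.
Alkalinity to neutralize: (157 − 81) = 76 mg/L as CaCO₃ × 301,000 L = 22,880 g as CaCO₃.
Equivalents of H⁺ required: 22,880 ÷ 50 g/eq = 457.5 eq = 457.5 mol NaHSO₄.
Mass of NaHSO₄: 457.5 × 120.1 = 54,950 g.

54.9 kg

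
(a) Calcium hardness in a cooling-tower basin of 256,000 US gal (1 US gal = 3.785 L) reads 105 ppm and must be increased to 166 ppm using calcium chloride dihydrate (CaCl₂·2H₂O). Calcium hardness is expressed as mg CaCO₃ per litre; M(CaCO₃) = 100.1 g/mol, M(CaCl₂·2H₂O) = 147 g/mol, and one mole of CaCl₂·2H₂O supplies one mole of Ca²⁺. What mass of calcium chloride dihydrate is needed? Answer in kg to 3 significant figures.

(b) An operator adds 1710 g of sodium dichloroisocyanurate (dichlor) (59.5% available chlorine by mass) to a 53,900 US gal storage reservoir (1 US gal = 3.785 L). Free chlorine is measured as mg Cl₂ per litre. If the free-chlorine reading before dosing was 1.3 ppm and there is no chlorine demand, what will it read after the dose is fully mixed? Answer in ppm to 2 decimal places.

(a) Volume: 256,000 US gal × 3.785 L/gal = 968,960 L.
(a) Hardness to add: (166 − 105) = 61 mg/L as CaCO₃ × 968,960 L = 59,110 g as CaCO₃.
(a) Moles of Ca²⁺ (1 mol Ca²⁺ ≡ 1 mol CaCO₃): 59,110 / 100.1 g/mol = 590.5 mol.
(a) Mass of CaCl₂·2H₂O: 590.5 × 147 = 86,800 g.

(b) Volume: 53,900 US gal × 3.785 L/gal = 204,012 L.
(b) Available chlorine delivered: 1710 g × 0.595 = 1017 g as Cl₂.
(b) Concentration rise: 1017 g / 204,012 L = 4.987 mg/L = 4.99 ppm.
(b) Final FC: 1.3 + 4.99 = 6.29 ppm.

(a) 86.8 kg; (b) 6.29 ppm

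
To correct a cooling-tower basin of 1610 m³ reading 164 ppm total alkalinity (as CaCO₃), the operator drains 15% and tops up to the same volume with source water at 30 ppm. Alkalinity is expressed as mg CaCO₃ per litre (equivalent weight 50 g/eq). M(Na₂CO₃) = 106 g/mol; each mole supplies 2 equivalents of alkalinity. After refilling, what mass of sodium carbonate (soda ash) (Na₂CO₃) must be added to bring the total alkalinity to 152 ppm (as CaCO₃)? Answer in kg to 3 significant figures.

Volume: 1610 m³ = 1,610,000 L.
After draining 15% and refilling: 164 × 0.85 + 30 × 0.15 = 143.9 ppm.
Deficit to target: 152 − 143.9 = 8.1 mg/L.
As CaCO₃: 8.1 mg/L × 1,610,000 L = 13,040 g; ÷ 50 g/eq ÷ 2 = 130.4 mol Na₂CO₃.
Mass: 130.4 × 106 = 13,820 g.

13.8 kg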